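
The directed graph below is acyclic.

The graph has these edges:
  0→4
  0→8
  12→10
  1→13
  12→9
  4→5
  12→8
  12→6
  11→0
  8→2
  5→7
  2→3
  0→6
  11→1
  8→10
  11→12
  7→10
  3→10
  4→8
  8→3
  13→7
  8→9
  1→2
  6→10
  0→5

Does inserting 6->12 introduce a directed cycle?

Adding 6→12 creates a cycle iff 12 can already reach 6.
Path from 12: 12 → 6.
So 12 → … → 6 → 12 is a cycle.

Yes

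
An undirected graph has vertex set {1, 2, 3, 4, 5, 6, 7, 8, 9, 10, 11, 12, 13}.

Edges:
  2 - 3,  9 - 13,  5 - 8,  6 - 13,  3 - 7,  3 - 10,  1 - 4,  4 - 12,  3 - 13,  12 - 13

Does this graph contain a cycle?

No

DFS, tracking each vertex's parent; an edge to a visited non-parent vertex closes a cycle.
Start from 7:
visit 7 (parent –)
  visit 3 (parent 7)
    visit 2 (parent 3)
      2–3: parent, skip
    visit 10 (parent 3)
      10–3: parent, skip
    visit 13 (parent 3)
      visit 12 (parent 13)
        visit 4 (parent 12)
          visit 1 (parent 4)
            1–4: parent, skip
          4–12: parent, skip
        12–13: parent, skip
      visit 6 (parent 13)
        6–13: parent, skip
      13–3: parent, skip
      visit 9 (parent 13)
        9–13: parent, skip
    3–7: parent, skip
visit 5 (parent –)
  visit 8 (parent 5)
    8–5: parent, skip
visit 11 (parent –)
No non-parent visited neighbor found — the graph is a forest.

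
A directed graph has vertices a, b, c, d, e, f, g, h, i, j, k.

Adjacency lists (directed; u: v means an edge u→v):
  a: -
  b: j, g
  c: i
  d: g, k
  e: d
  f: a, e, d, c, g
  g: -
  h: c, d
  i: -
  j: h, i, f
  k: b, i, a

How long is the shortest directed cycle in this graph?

5

For each vertex v, BFS finds the shortest path from v back to v.
The shortest such closed walk is b → j → h → d → k → b, length 5.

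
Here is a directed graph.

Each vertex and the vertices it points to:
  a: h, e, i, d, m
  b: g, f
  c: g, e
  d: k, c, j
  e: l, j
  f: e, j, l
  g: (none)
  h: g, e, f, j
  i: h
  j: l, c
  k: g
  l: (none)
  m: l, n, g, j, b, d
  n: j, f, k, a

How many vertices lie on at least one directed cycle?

6

A vertex is on a directed cycle iff it belongs to a strongly connected component of size ≥ 2 (or has a self-loop).
The vertices on cycles are {a, c, e, j, m, n} — 6 in total.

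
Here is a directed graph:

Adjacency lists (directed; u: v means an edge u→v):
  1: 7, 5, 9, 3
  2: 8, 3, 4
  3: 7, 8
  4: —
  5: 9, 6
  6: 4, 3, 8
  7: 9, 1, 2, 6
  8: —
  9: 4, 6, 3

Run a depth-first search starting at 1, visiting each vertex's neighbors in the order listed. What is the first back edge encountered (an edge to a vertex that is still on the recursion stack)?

3→7

DFS from 1 (visiting each vertex's neighbors in the order listed); mark gray on enter, black on exit:
1 gray
  7 gray
    9 gray
      4 gray
      4 black
      6 gray
        6→4: 4 black — skip
        3 gray
          3→7: 7 is gray → back edge
First back edge: 3 → 7.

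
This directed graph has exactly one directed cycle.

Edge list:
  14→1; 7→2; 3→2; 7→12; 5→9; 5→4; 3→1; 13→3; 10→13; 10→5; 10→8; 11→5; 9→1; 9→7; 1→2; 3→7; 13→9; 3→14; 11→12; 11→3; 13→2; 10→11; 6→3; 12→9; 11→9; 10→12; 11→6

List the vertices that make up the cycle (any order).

7, 9, 12

DFS with gray/black marking from 12:
12 gray
  9 gray
    1 gray
      2 gray
      2 black
    1 black
    7 gray
      7→2: 2 black — skip
      7→12: 12 is gray → back edge
Back edge closes the cycle 12 → 9 → 7 → 12; its vertices are {7, 9, 12}.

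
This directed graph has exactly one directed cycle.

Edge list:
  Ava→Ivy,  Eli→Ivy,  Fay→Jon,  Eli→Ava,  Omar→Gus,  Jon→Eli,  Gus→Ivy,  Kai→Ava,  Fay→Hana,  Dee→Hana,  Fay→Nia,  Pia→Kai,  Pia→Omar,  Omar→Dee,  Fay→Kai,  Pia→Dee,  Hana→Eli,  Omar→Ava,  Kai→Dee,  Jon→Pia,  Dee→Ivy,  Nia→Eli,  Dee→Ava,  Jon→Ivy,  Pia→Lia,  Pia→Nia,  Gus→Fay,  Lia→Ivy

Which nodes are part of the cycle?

Fay, Gus, Jon, Pia, Omar

DFS with gray/black marking from Fay:
Fay gray
  Hana gray
    Eli gray
      Ivy gray
      Ivy black
      Ava gray
        Ava→Ivy: Ivy black — skip
      Ava black
    Eli black
  Hana black
  Jon gray
    Jon→Ivy: Ivy black — skip
    Jon→Eli: Eli black — skip
    Pia gray
      Nia gray
        Nia→Eli: Eli black — skip
      Nia black
      Lia gray
        Lia→Ivy: Ivy black — skip
      Lia black
      Dee gray
        Dee→Ivy: Ivy black — skip
        Dee→Hana: Hana black — skip
        Dee→Ava: Ava black — skip
      Dee black
      Kai gray
        Kai→Dee: Dee black — skip
        Kai→Ava: Ava black — skip
      Kai black
      Omar gray
        Omar→Ava: Ava black — skip
        Gus gray
          Gus→Fay: Fay is gray → back edge
Back edge closes the cycle Fay → Jon → Pia → Omar → Gus → Fay; its vertices are {Fay, Gus, Jon, Pia, Omar}.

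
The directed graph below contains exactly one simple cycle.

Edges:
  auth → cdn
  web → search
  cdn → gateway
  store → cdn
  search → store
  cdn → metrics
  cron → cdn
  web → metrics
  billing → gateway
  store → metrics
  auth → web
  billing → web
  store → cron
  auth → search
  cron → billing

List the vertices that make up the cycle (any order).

DFS with gray/black marking from search:
search gray
  store gray
    cdn gray
      metrics gray
      metrics black
      gateway gray
      gateway black
    cdn black
    cron gray
      cron→cdn: cdn black — skip
      billing gray
        web gray
          web→search: search is gray → back edge
Back edge closes the cycle search → store → cron → billing → web → search; its vertices are {web, cron, store, search, billing}.

web, cron, store, search, billing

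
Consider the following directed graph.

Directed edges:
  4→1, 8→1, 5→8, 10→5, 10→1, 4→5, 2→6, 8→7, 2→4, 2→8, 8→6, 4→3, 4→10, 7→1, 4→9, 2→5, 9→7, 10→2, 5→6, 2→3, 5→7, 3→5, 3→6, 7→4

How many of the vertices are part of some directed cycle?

A vertex is on a directed cycle iff it belongs to a strongly connected component of size ≥ 2 (or has a self-loop).
The vertices on cycles are {2, 3, 4, 5, 7, 8, 9, 10} — 8 in total.

8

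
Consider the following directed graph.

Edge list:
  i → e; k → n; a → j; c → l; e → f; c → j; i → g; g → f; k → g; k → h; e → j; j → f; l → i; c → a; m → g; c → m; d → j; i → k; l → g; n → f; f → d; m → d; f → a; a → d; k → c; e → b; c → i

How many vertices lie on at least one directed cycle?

A vertex is on a directed cycle iff it belongs to a strongly connected component of size ≥ 2 (or has a self-loop).
The vertices on cycles are {a, c, d, f, i, j, k, l} — 8 in total.

8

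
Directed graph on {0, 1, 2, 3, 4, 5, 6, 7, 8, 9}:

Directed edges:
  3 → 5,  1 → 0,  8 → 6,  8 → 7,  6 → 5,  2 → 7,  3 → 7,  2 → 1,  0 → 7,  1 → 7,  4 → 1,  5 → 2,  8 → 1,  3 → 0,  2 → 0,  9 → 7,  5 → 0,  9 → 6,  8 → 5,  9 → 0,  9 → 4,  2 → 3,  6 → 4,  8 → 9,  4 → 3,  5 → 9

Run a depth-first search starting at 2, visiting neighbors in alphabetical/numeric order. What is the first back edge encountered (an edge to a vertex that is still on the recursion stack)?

DFS from 2 (visiting neighbors in alphabetical/numeric order); mark gray on enter, black on exit:
2 gray
  0 gray
    7 gray
    7 black
  0 black
  1 gray
    1→0: 0 black — skip
    1→7: 7 black — skip
  1 black
  3 gray
    3→0: 0 black — skip
    5 gray
      5→0: 0 black — skip
      5→2: 2 is gray → back edge
First back edge: 5 → 2.

5->2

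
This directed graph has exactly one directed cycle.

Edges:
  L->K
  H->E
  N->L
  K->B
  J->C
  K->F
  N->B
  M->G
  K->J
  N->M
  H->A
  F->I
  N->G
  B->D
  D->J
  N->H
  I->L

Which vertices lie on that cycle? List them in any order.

DFS with gray/black marking from L:
L gray
  K gray
    B gray
      D gray
        J gray
          C gray
          C black
        J black
      D black
    B black
    K→J: J black — skip
    F gray
      I gray
        I→L: L is gray → back edge
Back edge closes the cycle L → K → F → I → L; its vertices are {F, I, K, L}.

F, I, K, L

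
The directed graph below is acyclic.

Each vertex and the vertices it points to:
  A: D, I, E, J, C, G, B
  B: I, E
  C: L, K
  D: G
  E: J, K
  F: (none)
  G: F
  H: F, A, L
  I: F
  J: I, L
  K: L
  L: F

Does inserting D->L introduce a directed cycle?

Adding D→L creates a cycle iff L can already reach D.
Explore from L: no path reaches D. The graph stays acyclic.

No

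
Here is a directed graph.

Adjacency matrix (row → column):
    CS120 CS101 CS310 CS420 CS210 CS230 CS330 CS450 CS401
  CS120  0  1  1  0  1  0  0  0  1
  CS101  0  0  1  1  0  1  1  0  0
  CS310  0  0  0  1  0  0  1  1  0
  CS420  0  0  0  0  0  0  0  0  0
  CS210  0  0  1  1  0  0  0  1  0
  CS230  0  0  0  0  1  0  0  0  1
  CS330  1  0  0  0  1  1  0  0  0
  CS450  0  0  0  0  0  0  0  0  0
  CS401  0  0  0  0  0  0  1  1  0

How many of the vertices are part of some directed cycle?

7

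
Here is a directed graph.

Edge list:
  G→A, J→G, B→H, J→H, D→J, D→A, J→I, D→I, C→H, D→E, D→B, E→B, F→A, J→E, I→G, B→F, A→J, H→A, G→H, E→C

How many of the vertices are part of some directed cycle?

9

A vertex is on a directed cycle iff it belongs to a strongly connected component of size ≥ 2 (or has a self-loop).
The vertices on cycles are {A, B, C, E, F, G, H, I, J} — 9 in total.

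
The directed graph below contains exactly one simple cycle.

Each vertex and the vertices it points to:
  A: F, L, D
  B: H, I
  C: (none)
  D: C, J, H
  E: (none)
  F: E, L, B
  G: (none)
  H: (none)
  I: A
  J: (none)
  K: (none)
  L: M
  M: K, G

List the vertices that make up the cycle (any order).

A, B, F, I

DFS with gray/black marking from A:
A gray
  F gray
    E gray
    E black
    L gray
      M gray
        K gray
        K black
        G gray
        G black
      M black
    L black
    B gray
      H gray
      H black
      I gray
        I→A: A is gray → back edge
Back edge closes the cycle A → F → B → I → A; its vertices are {A, B, F, I}.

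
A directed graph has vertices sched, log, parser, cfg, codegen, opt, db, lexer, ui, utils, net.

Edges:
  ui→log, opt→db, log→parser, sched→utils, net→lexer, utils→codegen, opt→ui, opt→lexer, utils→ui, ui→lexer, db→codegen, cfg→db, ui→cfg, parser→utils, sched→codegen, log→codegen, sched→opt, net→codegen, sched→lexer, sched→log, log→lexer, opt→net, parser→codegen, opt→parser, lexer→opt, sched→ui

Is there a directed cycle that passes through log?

Yes

log is on a cycle iff log can reach itself via ≥1 edge.
log → lexer → opt → ui → log — yes.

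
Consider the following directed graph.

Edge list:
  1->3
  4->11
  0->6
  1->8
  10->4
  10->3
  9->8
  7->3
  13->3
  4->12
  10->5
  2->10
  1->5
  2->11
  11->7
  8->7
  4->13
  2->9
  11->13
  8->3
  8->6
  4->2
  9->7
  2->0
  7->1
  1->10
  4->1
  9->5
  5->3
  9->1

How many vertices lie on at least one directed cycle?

8

A vertex is on a directed cycle iff it belongs to a strongly connected component of size ≥ 2 (or has a self-loop).
The vertices on cycles are {1, 2, 4, 7, 8, 9, 10, 11} — 8 in total.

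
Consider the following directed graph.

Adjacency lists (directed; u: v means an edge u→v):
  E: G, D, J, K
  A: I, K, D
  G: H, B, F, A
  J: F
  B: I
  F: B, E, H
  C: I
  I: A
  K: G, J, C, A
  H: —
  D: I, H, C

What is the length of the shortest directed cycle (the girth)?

For each vertex v, BFS finds the shortest path from v back to v.
The shortest such closed walk is K → A → K, length 2.

2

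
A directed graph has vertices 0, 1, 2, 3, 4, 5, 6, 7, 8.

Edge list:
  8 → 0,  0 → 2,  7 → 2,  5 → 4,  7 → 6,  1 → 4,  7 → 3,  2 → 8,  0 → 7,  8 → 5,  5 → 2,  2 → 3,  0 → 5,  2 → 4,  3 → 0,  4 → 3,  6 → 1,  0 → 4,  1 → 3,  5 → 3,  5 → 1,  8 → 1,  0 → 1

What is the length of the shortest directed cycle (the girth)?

3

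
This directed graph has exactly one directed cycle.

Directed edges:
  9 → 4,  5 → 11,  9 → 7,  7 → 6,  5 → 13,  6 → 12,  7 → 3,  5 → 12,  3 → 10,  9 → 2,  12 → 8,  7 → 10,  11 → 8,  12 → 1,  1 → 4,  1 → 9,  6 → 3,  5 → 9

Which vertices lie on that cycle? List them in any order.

1, 6, 7, 9, 12

DFS with gray/black marking from 12:
12 gray
  8 gray
  8 black
  1 gray
    4 gray
    4 black
    9 gray
      7 gray
        10 gray
        10 black
        6 gray
          6→12: 12 is gray → back edge
Back edge closes the cycle 12 → 1 → 9 → 7 → 6 → 12; its vertices are {1, 6, 7, 9, 12}.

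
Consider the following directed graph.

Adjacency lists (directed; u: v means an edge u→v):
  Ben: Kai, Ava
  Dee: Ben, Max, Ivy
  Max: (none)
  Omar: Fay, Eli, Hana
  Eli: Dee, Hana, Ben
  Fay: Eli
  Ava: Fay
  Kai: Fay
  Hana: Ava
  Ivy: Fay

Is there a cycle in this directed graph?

Yes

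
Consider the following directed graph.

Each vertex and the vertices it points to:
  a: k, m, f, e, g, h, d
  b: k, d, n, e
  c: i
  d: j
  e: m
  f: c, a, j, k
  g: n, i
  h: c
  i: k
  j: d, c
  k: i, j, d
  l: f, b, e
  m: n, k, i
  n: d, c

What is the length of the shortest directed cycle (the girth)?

2

For each vertex v, BFS finds the shortest path from v back to v.
The shortest such closed walk is f → a → f, length 2.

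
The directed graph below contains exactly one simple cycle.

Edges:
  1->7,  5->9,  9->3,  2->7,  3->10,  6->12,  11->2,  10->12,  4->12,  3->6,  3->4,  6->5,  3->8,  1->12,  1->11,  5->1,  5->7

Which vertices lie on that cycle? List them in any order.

3, 5, 6, 9

DFS with gray/black marking from 3:
3 gray
  10 gray
    12 gray
    12 black
  10 black
  8 gray
  8 black
  6 gray
    5 gray
      9 gray
        9→3: 3 is gray → back edge
Back edge closes the cycle 3 → 6 → 5 → 9 → 3; its vertices are {3, 5, 6, 9}.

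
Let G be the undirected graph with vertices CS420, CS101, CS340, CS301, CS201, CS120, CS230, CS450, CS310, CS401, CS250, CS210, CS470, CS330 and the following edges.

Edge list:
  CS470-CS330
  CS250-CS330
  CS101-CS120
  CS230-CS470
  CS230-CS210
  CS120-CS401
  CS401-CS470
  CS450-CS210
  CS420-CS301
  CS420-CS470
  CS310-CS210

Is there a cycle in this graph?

No

DFS, tracking each vertex's parent; an edge to a visited non-parent vertex closes a cycle.
Start from CS450:
visit CS450 (parent –)
  visit CS210 (parent CS450)
    visit CS230 (parent CS210)
      visit CS470 (parent CS230)
        visit CS330 (parent CS470)
          CS330–CS470: parent, skip
          visit CS250 (parent CS330)
            CS250–CS330: parent, skip
        CS470–CS230: parent, skip
        visit CS401 (parent CS470)
          CS401–CS470: parent, skip
          visit CS120 (parent CS401)
            visit CS101 (parent CS120)
              CS101–CS120: parent, skip
            CS120–CS401: parent, skip
        visit CS420 (parent CS470)
          visit CS301 (parent CS420)
            CS301–CS420: parent, skip
          CS420–CS470: parent, skip
      CS230–CS210: parent, skip
    CS210–CS450: parent, skip
    visit CS310 (parent CS210)
      CS310–CS210: parent, skip
visit CS340 (parent –)
visit CS201 (parent –)
No non-parent visited neighbor found — the graph is a forest.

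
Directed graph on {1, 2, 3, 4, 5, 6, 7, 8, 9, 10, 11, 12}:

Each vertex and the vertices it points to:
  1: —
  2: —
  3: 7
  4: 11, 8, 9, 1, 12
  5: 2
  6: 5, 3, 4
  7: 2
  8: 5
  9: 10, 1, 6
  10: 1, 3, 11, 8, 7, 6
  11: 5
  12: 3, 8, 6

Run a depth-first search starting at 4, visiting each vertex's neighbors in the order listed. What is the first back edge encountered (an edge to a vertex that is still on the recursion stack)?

6->4

DFS from 4 (visiting each vertex's neighbors in the order listed); mark gray on enter, black on exit:
4 gray
  11 gray
    5 gray
      2 gray
      2 black
    5 black
  11 black
  8 gray
    8→5: 5 black — skip
  8 black
  9 gray
    10 gray
      1 gray
      1 black
      3 gray
        7 gray
          7→2: 2 black — skip
        7 black
      3 black
      10→11: 11 black — skip
      10→8: 8 black — skip
      10→7: 7 black — skip
      6 gray
        6→5: 5 black — skip
        6→3: 3 black — skip
        6→4: 4 is gray → back edge
First back edge: 6 → 4.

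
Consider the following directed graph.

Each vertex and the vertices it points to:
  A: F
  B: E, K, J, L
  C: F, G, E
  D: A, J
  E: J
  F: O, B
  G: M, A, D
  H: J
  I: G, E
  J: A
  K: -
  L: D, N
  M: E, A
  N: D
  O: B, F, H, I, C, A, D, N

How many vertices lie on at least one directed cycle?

14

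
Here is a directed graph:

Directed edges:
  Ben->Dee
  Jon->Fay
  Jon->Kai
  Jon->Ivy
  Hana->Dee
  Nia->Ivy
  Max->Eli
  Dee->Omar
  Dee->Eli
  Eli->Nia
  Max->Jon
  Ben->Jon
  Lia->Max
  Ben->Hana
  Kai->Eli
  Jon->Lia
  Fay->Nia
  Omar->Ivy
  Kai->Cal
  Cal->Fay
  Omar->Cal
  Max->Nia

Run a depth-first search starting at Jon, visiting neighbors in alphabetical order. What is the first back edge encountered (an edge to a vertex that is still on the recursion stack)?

DFS from Jon (visiting neighbors in alphabetical order); mark gray on enter, black on exit:
Jon gray
  Fay gray
    Nia gray
      Ivy gray
      Ivy black
    Nia black
  Fay black
  Jon→Ivy: Ivy black — skip
  Kai gray
    Cal gray
      Cal→Fay: Fay black — skip
    Cal black
    Eli gray
      Eli→Nia: Nia black — skip
    Eli black
  Kai black
  Lia gray
    Max gray
      Max→Eli: Eli black — skip
      Max→Jon: Jon is gray → back edge
First back edge: Max → Jon.

Max→Jon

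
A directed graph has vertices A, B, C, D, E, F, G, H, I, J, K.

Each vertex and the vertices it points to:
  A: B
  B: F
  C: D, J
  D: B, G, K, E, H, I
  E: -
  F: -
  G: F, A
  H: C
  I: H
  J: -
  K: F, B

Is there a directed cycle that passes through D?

D is on a cycle iff D can reach itself via ≥1 edge.
D → H → C → D — yes.

Yes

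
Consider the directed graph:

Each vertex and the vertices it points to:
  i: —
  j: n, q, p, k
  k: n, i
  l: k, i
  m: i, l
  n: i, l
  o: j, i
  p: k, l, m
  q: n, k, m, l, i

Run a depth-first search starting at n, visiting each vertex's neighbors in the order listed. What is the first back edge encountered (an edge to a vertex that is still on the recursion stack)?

DFS from n (visiting each vertex's neighbors in the order listed); mark gray on enter, black on exit:
n gray
  i gray
  i black
  l gray
    k gray
      k→n: n is gray → back edge
First back edge: k → n.

k→n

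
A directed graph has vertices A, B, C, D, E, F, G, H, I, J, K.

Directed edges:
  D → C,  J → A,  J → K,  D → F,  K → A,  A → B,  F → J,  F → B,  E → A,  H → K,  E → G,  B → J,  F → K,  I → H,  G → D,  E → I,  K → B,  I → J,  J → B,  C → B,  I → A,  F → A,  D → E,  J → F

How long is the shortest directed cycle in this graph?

2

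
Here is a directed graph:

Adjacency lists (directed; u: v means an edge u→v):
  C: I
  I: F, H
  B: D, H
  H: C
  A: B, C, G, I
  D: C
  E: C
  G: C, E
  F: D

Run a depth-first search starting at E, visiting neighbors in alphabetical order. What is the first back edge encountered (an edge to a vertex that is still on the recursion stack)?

D->C

DFS from E (visiting neighbors in alphabetical order); mark gray on enter, black on exit:
E gray
  C gray
    I gray
      F gray
        D gray
          D→C: C is gray → back edge
First back edge: D → C.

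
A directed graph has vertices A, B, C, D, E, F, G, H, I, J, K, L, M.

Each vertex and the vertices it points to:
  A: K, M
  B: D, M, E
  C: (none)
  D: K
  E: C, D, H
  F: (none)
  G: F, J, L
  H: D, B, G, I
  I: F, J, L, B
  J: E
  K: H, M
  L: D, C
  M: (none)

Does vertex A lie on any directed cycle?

A lies on a cycle iff there is a path from A back to itself.
Exploring from A, it never reaches itself; equivalently, its strongly connected component is a singleton.

No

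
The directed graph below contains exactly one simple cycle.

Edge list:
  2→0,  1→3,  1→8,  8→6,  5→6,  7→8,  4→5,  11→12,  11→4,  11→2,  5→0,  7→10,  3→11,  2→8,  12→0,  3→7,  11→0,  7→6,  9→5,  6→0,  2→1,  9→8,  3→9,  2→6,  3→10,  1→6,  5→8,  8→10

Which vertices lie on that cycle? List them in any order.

1, 2, 3, 11

DFS with gray/black marking from 3:
3 gray
  10 gray
  10 black
  11 gray
    0 gray
    0 black
    2 gray
      2→0: 0 black — skip
      6 gray
        6→0: 0 black — skip
      6 black
      1 gray
        8 gray
          8→10: 10 black — skip
          8→6: 6 black — skip
        8 black
        1→3: 3 is gray → back edge
Back edge closes the cycle 3 → 11 → 2 → 1 → 3; its vertices are {1, 2, 3, 11}.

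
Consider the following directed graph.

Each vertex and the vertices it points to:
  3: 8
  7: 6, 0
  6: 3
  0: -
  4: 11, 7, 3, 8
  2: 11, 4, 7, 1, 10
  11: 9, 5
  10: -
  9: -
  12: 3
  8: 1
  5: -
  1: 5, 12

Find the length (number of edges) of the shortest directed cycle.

For each vertex v, BFS finds the shortest path from v back to v.
The shortest such closed walk is 1 → 12 → 3 → 8 → 1, length 4.

4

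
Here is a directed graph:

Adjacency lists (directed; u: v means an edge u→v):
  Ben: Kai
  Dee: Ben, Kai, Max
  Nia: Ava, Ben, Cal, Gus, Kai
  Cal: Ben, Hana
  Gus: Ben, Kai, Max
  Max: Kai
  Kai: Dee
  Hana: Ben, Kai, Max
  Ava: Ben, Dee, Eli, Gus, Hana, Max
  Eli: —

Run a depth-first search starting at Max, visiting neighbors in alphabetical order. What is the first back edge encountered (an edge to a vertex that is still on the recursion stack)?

Ben->Kai

DFS from Max (visiting neighbors in alphabetical order); mark gray on enter, black on exit:
Max gray
  Kai gray
    Dee gray
      Ben gray
        Ben→Kai: Kai is gray → back edge
First back edge: Ben → Kai.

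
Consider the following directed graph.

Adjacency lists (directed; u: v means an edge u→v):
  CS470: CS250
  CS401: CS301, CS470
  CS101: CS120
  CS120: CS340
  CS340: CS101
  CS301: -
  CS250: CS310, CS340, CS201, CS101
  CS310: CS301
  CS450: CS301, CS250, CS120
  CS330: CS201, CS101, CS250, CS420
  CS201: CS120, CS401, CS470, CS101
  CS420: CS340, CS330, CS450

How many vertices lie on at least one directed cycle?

A vertex is on a directed cycle iff it belongs to a strongly connected component of size ≥ 2 (or has a self-loop).
The vertices on cycles are {CS101, CS120, CS201, CS250, CS330, CS340, CS401, CS420, CS470} — 9 in total.

9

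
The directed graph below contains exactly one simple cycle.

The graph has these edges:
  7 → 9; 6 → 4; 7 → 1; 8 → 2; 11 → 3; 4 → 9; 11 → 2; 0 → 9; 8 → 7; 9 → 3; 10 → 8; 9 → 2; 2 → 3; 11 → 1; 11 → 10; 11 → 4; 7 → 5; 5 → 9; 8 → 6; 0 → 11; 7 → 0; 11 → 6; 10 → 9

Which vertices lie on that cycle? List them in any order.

0, 7, 8, 10, 11

DFS with gray/black marking from 10:
10 gray
  9 gray
    3 gray
    3 black
    2 gray
      2→3: 3 black — skip
    2 black
  9 black
  8 gray
    7 gray
      5 gray
        5→9: 9 black — skip
      5 black
      0 gray
        11 gray
          6 gray
            4 gray
              4→9: 9 black — skip
            4 black
          6 black
          1 gray
          1 black
          11→10: 10 is gray → back edge
Back edge closes the cycle 10 → 8 → 7 → 0 → 11 → 10; its vertices are {0, 7, 8, 10, 11}.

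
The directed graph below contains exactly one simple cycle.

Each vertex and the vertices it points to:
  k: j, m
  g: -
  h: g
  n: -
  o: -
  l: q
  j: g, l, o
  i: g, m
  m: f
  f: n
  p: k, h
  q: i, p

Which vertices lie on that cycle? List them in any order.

DFS with gray/black marking from q:
q gray
  i gray
    g gray
    g black
    m gray
      f gray
        n gray
        n black
      f black
    m black
  i black
  p gray
    k gray
      j gray
        j→g: g black — skip
        l gray
          l→q: q is gray → back edge
Back edge closes the cycle q → p → k → j → l → q; its vertices are {j, k, l, p, q}.

j, k, l, p, q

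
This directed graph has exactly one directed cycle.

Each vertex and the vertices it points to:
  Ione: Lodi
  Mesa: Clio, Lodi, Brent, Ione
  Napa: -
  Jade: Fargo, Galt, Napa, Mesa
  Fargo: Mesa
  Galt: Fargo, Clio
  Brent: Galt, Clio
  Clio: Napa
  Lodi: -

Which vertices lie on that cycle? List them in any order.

Galt, Mesa, Brent, Fargo

DFS with gray/black marking from Mesa:
Mesa gray
  Clio gray
    Napa gray
    Napa black
  Clio black
  Lodi gray
  Lodi black
  Brent gray
    Galt gray
      Fargo gray
        Fargo→Mesa: Mesa is gray → back edge
Back edge closes the cycle Mesa → Brent → Galt → Fargo → Mesa; its vertices are {Galt, Mesa, Brent, Fargo}.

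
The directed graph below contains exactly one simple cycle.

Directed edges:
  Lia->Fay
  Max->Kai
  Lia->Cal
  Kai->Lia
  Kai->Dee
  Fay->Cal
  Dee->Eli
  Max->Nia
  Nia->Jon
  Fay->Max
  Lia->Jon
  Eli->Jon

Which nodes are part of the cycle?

Fay, Kai, Lia, Max

DFS with gray/black marking from Max:
Max gray
  Nia gray
    Jon gray
    Jon black
  Nia black
  Kai gray
    Lia gray
      Fay gray
        Cal gray
        Cal black
        Fay→Max: Max is gray → back edge
Back edge closes the cycle Max → Kai → Lia → Fay → Max; its vertices are {Fay, Kai, Lia, Max}.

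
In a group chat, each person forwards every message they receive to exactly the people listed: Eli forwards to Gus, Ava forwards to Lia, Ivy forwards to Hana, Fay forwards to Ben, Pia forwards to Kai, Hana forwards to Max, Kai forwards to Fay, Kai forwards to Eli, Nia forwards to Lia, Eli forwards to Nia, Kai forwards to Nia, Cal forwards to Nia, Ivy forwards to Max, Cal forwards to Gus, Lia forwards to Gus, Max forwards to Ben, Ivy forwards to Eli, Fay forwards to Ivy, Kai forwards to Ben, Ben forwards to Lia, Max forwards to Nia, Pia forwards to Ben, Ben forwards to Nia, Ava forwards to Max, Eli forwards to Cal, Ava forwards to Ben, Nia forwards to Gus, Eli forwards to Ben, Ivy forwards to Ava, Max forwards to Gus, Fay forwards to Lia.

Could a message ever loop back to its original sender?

No

DFS with white/gray/black marking, starting from Pia:
Pia gray
  Ben gray
    Nia gray
      Lia gray
        Gus gray
        Gus black
      Lia black
      Nia→Gus: Gus black — skip
    Nia black
    Ben→Lia: Lia black — skip
  Ben black
  Kai gray
    Kai→Ben: Ben black — skip
    Fay gray
      Ivy gray
        Hana gray
          Max gray
            Max→Nia: Nia black — skip
            Max→Gus: Gus black — skip
            Max→Ben: Ben black — skip
          Max black
        Hana black
        Ava gray
          Ava→Max: Max black — skip
          Ava→Lia: Lia black — skip
          Ava→Ben: Ben black — skip
        Ava black
        Eli gray
          Cal gray
            Cal→Gus: Gus black — skip
            Cal→Nia: Nia black — skip
          Cal black
          Eli→Gus: Gus black — skip
          Eli→Nia: Nia black — skip
          Eli→Ben: Ben black — skip
        Eli black
        Ivy→Max: Max black — skip
      Ivy black
      Fay→Ben: Ben black — skip
      Fay→Lia: Lia black — skip
    Fay black
    Kai→Nia: Nia black — skip
    Kai→Eli: Eli black — skip
  Kai black
Pia black
Every edge goes to a white or black vertex — no back edge, so the graph is acyclic.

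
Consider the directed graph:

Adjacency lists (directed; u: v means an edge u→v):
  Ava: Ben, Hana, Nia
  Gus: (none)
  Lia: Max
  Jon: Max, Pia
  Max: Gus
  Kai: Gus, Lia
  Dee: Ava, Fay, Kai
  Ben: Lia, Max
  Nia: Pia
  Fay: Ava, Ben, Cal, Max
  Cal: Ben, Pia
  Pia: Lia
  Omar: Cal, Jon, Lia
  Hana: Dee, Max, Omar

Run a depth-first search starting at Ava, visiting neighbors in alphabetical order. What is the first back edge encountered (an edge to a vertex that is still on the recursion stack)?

Dee->Ava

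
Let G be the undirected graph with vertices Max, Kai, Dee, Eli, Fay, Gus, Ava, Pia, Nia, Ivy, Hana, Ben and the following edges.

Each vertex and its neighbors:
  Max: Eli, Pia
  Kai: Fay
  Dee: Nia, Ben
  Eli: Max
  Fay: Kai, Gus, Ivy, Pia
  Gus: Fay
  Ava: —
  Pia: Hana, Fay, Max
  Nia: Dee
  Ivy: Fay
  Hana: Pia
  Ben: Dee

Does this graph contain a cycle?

No

DFS, tracking each vertex's parent; an edge to a visited non-parent vertex closes a cycle.
Start from Dee:
visit Dee (parent –)
  visit Nia (parent Dee)
    Nia–Dee: parent, skip
  visit Ben (parent Dee)
    Ben–Dee: parent, skip
visit Max (parent –)
  visit Eli (parent Max)
    Eli–Max: parent, skip
  visit Pia (parent Max)
    visit Hana (parent Pia)
      Hana–Pia: parent, skip
    visit Fay (parent Pia)
      visit Kai (parent Fay)
        Kai–Fay: parent, skip
      visit Gus (parent Fay)
        Gus–Fay: parent, skip
      visit Ivy (parent Fay)
        Ivy–Fay: parent, skip
      Fay–Pia: parent, skip
    Pia–Max: parent, skip
visit Ava (parent –)
No non-parent visited neighbor found — the graph is a forest.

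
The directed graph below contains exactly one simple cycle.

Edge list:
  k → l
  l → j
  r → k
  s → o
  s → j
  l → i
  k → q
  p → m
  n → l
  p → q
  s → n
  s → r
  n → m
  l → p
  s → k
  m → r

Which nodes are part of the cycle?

DFS with gray/black marking from k:
k gray
  q gray
  q black
  l gray
    p gray
      p→q: q black — skip
      m gray
        r gray
          r→k: k is gray → back edge
Back edge closes the cycle k → l → p → m → r → k; its vertices are {k, l, m, p, r}.

k, l, m, p, r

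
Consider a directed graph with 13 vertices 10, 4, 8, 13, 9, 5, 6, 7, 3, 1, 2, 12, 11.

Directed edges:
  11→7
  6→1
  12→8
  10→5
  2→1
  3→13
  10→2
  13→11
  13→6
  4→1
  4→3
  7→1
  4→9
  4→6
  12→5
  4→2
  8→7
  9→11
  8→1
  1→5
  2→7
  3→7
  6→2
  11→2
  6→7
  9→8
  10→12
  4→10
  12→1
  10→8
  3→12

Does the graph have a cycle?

DFS with white/gray/black marking, starting from 1:
1 gray
  5 gray
  5 black
1 black
10 gray
  10→5: 5 black — skip
  8 gray
    8→1: 1 black — skip
    7 gray
      7→1: 1 black — skip
    7 black
  8 black
  12 gray
    12→5: 5 black — skip
    12→8: 8 black — skip
    12→1: 1 black — skip
  12 black
  2 gray
    2→7: 7 black — skip
    2→1: 1 black — skip
  2 black
10 black
4 gray
  3 gray
    3→7: 7 black — skip
    3→12: 12 black — skip
    13 gray
      6 gray
        6→2: 2 black — skip
        6→7: 7 black — skip
        6→1: 1 black — skip
      6 black
      11 gray
        11→7: 7 black — skip
        11→2: 2 black — skip
      11 black
    13 black
  3 black
  4→1: 1 black — skip
  4→6: 6 black — skip
  4→2: 2 black — skip
  9 gray
    9→8: 8 black — skip
    9→11: 11 black — skip
  9 black
  4→10: 10 black — skip
4 black
Every edge goes to a white or black vertex — no back edge, so the graph is acyclic.

No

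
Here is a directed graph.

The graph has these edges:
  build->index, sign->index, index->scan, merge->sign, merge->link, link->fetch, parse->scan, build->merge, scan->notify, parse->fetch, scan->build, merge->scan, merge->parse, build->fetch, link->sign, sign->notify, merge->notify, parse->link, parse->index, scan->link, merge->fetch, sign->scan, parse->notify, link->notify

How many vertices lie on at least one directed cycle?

A vertex is on a directed cycle iff it belongs to a strongly connected component of size ≥ 2 (or has a self-loop).
The vertices on cycles are {link, scan, sign, build, index, merge, parse} — 7 in total.

7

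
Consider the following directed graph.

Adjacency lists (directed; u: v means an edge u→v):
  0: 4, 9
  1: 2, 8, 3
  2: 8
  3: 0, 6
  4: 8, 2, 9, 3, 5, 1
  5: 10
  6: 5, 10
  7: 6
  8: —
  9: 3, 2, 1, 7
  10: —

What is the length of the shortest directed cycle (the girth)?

3

For each vertex v, BFS finds the shortest path from v back to v.
The shortest such closed walk is 0 → 4 → 3 → 0, length 3.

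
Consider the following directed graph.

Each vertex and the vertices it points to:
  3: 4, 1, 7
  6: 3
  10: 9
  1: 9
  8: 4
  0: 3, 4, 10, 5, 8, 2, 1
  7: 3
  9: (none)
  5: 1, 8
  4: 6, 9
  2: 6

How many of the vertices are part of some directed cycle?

A vertex is on a directed cycle iff it belongs to a strongly connected component of size ≥ 2 (or has a self-loop).
The vertices on cycles are {3, 4, 6, 7} — 4 in total.

4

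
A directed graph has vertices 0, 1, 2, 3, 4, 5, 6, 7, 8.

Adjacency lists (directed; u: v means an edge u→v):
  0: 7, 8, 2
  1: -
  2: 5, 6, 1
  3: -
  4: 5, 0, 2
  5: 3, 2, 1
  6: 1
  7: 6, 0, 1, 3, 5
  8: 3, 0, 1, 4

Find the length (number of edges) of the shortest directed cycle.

For each vertex v, BFS finds the shortest path from v back to v.
The shortest such closed walk is 8 → 0 → 8, length 2.

2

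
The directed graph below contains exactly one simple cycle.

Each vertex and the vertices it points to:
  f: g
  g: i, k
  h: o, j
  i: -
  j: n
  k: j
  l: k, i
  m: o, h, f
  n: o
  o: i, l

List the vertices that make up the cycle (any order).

j, k, l, n, o

DFS with gray/black marking from o:
o gray
  i gray
  i black
  l gray
    k gray
      j gray
        n gray
          n→o: o is gray → back edge
Back edge closes the cycle o → l → k → j → n → o; its vertices are {j, k, l, n, o}.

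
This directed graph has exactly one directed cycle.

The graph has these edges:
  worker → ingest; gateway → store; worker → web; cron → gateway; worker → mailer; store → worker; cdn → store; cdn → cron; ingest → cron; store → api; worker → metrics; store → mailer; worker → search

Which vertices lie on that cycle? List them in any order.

cron, store, ingest, worker, gateway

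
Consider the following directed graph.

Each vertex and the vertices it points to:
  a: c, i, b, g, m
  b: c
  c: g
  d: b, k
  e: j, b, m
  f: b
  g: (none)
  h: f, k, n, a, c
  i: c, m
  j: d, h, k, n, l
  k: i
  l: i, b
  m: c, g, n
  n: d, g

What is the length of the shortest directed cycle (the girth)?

5

For each vertex v, BFS finds the shortest path from v back to v.
The shortest such closed walk is n → d → k → i → m → n, length 5.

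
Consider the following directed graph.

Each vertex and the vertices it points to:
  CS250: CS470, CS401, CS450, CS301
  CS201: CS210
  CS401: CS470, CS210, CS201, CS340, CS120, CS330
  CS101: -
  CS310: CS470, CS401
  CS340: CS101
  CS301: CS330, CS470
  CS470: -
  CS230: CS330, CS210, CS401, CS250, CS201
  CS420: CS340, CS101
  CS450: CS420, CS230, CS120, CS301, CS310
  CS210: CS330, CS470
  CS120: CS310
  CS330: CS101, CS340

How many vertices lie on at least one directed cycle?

A vertex is on a directed cycle iff it belongs to a strongly connected component of size ≥ 2 (or has a self-loop).
The vertices on cycles are {CS120, CS230, CS250, CS310, CS401, CS450} — 6 in total.

6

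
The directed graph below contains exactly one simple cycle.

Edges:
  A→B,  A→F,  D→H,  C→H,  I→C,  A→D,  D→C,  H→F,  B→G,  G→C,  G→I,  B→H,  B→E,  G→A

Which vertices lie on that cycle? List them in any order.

DFS with gray/black marking from G:
G gray
  I gray
    C gray
      H gray
        F gray
        F black
      H black
    C black
  I black
  G→C: C black — skip
  A gray
    A→F: F black — skip
    D gray
      D→C: C black — skip
      D→H: H black — skip
    D black
    B gray
      E gray
      E black
      B→H: H black — skip
      B→G: G is gray → back edge
Back edge closes the cycle G → A → B → G; its vertices are {A, B, G}.

A, B, G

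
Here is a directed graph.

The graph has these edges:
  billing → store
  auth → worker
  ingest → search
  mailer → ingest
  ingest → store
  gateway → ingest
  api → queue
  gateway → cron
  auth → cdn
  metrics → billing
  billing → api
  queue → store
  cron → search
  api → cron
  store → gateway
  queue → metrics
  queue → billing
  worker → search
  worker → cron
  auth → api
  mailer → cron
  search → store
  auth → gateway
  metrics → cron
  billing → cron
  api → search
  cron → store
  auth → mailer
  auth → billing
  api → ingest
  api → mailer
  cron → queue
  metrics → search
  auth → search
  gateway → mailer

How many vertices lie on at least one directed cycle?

10

A vertex is on a directed cycle iff it belongs to a strongly connected component of size ≥ 2 (or has a self-loop).
The vertices on cycles are {api, cron, queue, store, ingest, mailer, search, billing, gateway, metrics} — 10 in total.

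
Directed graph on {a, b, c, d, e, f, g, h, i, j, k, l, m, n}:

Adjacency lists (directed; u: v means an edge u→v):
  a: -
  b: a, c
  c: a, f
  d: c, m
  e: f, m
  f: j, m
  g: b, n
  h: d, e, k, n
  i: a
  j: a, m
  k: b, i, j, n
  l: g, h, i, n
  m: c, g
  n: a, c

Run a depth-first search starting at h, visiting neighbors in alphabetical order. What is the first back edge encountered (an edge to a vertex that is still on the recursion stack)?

m→c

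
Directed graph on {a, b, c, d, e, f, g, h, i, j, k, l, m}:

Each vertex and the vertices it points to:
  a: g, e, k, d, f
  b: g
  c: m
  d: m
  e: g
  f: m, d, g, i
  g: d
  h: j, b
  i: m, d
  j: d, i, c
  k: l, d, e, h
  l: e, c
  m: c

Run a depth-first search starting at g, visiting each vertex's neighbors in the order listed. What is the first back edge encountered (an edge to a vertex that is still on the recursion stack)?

c→m

DFS from g (visiting each vertex's neighbors in the order listed); mark gray on enter, black on exit:
g gray
  d gray
    m gray
      c gray
        c→m: m is gray → back edge
First back edge: c → m.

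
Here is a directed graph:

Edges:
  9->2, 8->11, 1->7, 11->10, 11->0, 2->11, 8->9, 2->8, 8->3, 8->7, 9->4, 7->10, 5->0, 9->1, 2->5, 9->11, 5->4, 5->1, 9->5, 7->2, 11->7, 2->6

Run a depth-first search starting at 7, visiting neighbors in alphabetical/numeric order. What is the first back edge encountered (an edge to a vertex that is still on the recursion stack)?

1->7

DFS from 7 (visiting neighbors in alphabetical/numeric order); mark gray on enter, black on exit:
7 gray
  2 gray
    5 gray
      0 gray
      0 black
      1 gray
        1→7: 7 is gray → back edge
First back edge: 1 → 7.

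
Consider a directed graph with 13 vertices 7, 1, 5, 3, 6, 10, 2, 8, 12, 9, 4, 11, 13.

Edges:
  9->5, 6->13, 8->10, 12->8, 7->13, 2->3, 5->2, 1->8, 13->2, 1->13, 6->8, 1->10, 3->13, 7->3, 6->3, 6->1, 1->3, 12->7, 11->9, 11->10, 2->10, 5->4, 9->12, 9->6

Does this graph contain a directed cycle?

Yes

DFS with white/gray/black marking, starting from 1:
1 gray
  3 gray
    13 gray
      2 gray
        10 gray
        10 black
        2→3: 3 is gray → back edge
Back edge found, so a cycle exists: 3 → 13 → 2 → 3.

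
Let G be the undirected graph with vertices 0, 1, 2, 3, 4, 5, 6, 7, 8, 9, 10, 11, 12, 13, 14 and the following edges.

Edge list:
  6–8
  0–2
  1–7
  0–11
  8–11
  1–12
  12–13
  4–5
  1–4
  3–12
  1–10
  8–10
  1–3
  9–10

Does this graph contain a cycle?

DFS, tracking each vertex's parent; an edge to a visited non-parent vertex closes a cycle.
Start from 9:
visit 9 (parent –)
  visit 10 (parent 9)
    10–9: parent, skip
    visit 1 (parent 10)
      visit 12 (parent 1)
        12–1: parent, skip
        visit 3 (parent 12)
          3–1: 1 visited and ≠ parent → cycle
Cycle: 1 – 12 – 3 – 1.

Yes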